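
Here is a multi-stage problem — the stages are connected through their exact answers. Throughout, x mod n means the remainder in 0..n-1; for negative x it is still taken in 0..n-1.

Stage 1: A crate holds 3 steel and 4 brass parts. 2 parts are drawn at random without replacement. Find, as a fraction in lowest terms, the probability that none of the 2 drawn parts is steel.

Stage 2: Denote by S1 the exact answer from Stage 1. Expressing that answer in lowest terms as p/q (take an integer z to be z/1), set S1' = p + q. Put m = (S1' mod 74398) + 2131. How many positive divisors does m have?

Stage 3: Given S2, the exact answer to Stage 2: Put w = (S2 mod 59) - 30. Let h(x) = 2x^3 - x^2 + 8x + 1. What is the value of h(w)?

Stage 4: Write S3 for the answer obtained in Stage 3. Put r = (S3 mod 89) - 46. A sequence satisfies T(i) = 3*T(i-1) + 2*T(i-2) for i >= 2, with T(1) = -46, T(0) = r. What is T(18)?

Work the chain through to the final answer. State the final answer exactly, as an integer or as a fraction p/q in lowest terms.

-76324524658

Stage 1: total draws C(7,2) = 21; favorable C(4,2) = 6; P = 2/7; answer 2/7
Stage 2: S1 = 2/7; threaded value p + q = 9; m = 2140; 2140 = 2^2 * 5 * 107; number of divisors = (2+1) * (1+1) * (1+1) = 12; answer 12
Stage 3: S2 = 12; w = -18; 2*(-18)^3 - 1*(-18)^2 + 8*(-18)^1 + 1 = (-11664) + (-324) + (-144) + (1) = -12131; answer -12131
Stage 4: S3 = -12131; r = 16; T(2) = 3*(-46) + 2*(16) = -106; iterating: T(2)=-106, T(3)=-410, T(4)=-1442, T(5)=-5146, T(6)=-18322, T(7)=-65258, T(8)=-232418, T(9)=-827770, T(10)=-2948146, T(11)=-10499978, T(12)=-37396226, T(13)=-133188634, T(14)=-474358354, T(15)=-1689452330, T(16)=-6017073698, T(17)=-21430125754, T(18)=-76324524658; answer -76324524658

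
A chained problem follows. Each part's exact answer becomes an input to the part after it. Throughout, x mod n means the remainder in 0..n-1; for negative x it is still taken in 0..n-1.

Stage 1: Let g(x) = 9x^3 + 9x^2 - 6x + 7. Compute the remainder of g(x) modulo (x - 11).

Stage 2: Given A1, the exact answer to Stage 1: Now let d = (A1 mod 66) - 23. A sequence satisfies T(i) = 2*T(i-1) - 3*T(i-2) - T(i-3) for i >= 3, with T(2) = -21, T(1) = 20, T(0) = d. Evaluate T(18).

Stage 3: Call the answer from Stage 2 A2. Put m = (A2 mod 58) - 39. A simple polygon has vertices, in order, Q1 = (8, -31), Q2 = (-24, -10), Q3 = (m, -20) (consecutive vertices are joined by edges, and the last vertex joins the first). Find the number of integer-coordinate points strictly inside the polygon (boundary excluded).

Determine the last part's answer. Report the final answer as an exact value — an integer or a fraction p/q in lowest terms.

45

Stage 1: remainder = value at the root: 9*(11)^3 + 9*(11)^2 - 6*(11)^1 + 7 = (11979) + (1089) + (-66) + (7) = 13009; answer 13009
Stage 2: A1 = 13009; d = -16; T(3) = 2*(-21) - 3*(20) - 1*(-16) = -86; iterating: T(3)=-86, T(4)=-129, T(5)=21, T(6)=515, T(7)=1096, T(8)=626, T(9)=-2551, T(10)=-8076, T(11)=-9125, T(12)=8529, T(13)=52509, T(14)=88556, T(15)=11056, T(16)=-296065, T(17)=-713854, T(18)=-550569; answer -550569
Stage 3: A2 = -550569; m = -14; cross terms: (8*-10 - -24*-31)=-824, (-24*-20 - -14*-10)=340, (-14*-31 - 8*-20)=594; twice the area = |110| = 110; area = 55; boundary points = 1 + 10 + 11 = 22; strictly interior points = area - boundary/2 + 1 = 45; answer 45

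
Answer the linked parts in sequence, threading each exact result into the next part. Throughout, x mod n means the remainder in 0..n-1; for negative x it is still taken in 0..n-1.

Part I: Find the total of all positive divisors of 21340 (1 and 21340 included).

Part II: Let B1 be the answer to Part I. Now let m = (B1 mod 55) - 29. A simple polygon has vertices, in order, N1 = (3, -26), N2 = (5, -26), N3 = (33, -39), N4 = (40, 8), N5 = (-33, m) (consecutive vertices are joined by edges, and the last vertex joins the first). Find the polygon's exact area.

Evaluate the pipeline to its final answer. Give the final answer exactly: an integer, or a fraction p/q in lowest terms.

1331

Part I: 21340 = 2^2 * 5 * 11 * 97; sigma = (1 + 2 + 4) * (1 + 5) * (1 + 11) * (1 + 97) = 7 * 6 * 12 * 98 = 49392; answer 49392
Part II: B1 = 49392; m = -27; cross terms: (3*-26 - 5*-26)=52, (5*-39 - 33*-26)=663, (33*8 - 40*-39)=1824, (40*-27 - -33*8)=-816, (-33*-26 - 3*-27)=939; twice the area = |2662| = 2662; area = 1331; answer 1331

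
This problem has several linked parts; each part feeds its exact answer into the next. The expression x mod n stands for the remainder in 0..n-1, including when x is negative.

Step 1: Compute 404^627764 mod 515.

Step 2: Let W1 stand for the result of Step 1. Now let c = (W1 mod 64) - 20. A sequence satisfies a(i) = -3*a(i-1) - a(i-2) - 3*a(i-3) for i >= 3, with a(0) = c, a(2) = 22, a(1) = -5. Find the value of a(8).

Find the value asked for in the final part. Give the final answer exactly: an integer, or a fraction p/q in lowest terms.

28886

Step 1: squarings mod 515: 404^1=404, 404^2=476, 404^4=491, 404^8=61, 404^16=116, 404^32=66, 404^64=236, 404^128=76, 404^256=111, 404^512=476, 404^1024=491, 404^2048=61, 404^4096=116, 404^8192=66, 404^16384=236, 404^32768=76, 404^65536=111, 404^131072=476, 404^262144=491, 404^524288=61; 404^627764 = 404^4 * 404^16 * 404^32 * 404^1024 * 404^4096 * 404^32768 * 404^65536 * 404^524288 = 426 (mod 515); answer 426
Step 2: W1 = 426; c = 22; a(3) = -3*(22) - 1*(-5) - 3*(22) = -127; iterating: a(3)=-127, a(4)=374, a(5)=-1061, a(6)=3190, a(7)=-9631, a(8)=28886; answer 28886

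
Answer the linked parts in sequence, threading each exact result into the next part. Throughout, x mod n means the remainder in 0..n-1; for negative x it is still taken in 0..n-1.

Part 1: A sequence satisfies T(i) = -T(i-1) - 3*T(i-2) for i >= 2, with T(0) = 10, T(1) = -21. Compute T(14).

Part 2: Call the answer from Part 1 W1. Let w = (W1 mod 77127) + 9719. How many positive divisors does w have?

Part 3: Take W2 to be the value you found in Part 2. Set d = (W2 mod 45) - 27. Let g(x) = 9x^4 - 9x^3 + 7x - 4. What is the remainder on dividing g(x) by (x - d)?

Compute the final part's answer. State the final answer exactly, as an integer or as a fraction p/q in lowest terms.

2627907

Part 1: T(2) = -1*(-21) - 3*(10) = -9; iterating: T(2)=-9, T(3)=72, T(4)=-45, T(5)=-171, T(6)=306, T(7)=207, T(8)=-1125, T(9)=504, T(10)=2871, T(11)=-4383, T(12)=-4230, T(13)=17379, T(14)=-4689; answer -4689
Part 2: W1 = -4689; w = 82157; 82157 = 29 * 2833; number of divisors = (1+1) * (1+1) = 4; answer 4
Part 3: W2 = 4; d = -23; remainder = value at the root: 9*(-23)^4 - 9*(-23)^3 + 7*(-23)^1 - 4 = (2518569) + (109503) + (-161) + (-4) = 2627907; answer 2627907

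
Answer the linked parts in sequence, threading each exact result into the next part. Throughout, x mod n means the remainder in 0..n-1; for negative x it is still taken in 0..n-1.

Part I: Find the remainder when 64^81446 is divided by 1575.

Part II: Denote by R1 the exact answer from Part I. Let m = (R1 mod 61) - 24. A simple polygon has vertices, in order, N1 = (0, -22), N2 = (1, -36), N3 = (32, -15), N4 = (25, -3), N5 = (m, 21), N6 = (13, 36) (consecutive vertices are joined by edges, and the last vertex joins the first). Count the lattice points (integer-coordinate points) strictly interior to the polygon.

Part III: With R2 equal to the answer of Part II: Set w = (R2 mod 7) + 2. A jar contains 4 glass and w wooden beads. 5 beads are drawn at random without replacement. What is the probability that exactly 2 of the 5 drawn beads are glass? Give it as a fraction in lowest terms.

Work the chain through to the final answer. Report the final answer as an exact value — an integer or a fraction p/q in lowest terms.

Part I: squarings mod 1575: 64^1=64, 64^2=946, 64^4=316, 64^8=631, 64^16=1261, 64^32=946, 64^64=316, 64^128=631, 64^256=1261, 64^512=946, 64^1024=316, 64^2048=631, 64^4096=1261, 64^8192=946, 64^16384=316, 64^32768=631, 64^65536=1261; 64^81446 = 64^2 * 64^4 * 64^32 * 64^512 * 64^1024 * 64^2048 * 64^4096 * 64^8192 * 64^65536 = 1261 (mod 1575); answer 1261
Part II: R1 = 1261; m = 17; cross terms: (0*-36 - 1*-22)=22, (1*-15 - 32*-36)=1137, (32*-3 - 25*-15)=279, (25*21 - 17*-3)=576, (17*36 - 13*21)=339, (13*-22 - 0*36)=-286; twice the area = |2067| = 2067; area = 2067/2; boundary points = 1 + 1 + 1 + 8 + 1 + 1 = 13; strictly interior points = area - boundary/2 + 1 = 1028; answer 1028
Part III: R2 = 1028; w = 8; total draws C(12,5) = 792; favorable C(4,2)*C(8,3) = 336; P = 14/33; answer 14/33

14/33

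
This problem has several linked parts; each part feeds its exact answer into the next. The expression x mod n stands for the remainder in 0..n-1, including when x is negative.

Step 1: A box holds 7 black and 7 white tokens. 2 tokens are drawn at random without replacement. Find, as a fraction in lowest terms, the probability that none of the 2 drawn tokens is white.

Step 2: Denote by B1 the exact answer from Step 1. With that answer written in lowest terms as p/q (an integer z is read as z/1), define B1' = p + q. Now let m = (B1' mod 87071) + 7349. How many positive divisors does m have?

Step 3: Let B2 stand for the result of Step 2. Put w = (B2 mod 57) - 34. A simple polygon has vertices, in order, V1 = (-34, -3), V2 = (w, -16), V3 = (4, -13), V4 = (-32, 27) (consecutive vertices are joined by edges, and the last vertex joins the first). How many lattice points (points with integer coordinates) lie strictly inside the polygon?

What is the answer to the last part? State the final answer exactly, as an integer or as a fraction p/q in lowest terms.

783

Step 1: total draws C(14,2) = 91; favorable C(7,2) = 21; P = 3/13; answer 3/13
Step 2: B1 = 3/13; threaded value p + q = 16; m = 7365; 7365 = 3 * 5 * 491; number of divisors = (1+1) * (1+1) * (1+1) = 8; answer 8
Step 3: B2 = 8; w = -26; cross terms: (-34*-16 - -26*-3)=466, (-26*-13 - 4*-16)=402, (4*27 - -32*-13)=-308, (-32*-3 - -34*27)=1014; twice the area = |1574| = 1574; area = 787; boundary points = 1 + 3 + 4 + 2 = 10; strictly interior points = area - boundary/2 + 1 = 783; answer 783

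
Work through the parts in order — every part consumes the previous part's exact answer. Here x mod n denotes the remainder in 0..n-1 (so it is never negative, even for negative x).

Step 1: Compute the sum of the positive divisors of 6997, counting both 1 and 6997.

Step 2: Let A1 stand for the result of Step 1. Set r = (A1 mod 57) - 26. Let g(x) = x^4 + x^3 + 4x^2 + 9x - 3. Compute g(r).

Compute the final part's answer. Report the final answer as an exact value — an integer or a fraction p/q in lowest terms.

Step 1: 6997 is prime, so its only divisors are 1 and 6997; sigma = 1 + 6997 = 6998; answer 6998
Step 2: A1 = 6998; r = 18; 1*(18)^4 + 1*(18)^3 + 4*(18)^2 + 9*(18)^1 - 3 = (104976) + (5832) + (1296) + (162) + (-3) = 112263; answer 112263

112263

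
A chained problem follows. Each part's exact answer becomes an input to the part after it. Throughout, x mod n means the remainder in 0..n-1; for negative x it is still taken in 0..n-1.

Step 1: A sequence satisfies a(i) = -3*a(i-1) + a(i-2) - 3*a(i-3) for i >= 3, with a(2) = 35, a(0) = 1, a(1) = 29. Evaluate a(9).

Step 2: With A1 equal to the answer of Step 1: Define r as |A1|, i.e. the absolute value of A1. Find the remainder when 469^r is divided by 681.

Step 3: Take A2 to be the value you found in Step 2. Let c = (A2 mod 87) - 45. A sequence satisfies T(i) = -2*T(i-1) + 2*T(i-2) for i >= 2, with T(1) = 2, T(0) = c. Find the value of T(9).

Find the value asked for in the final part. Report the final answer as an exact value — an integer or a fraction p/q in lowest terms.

Step 1: a(3) = -3*(35) + 1*(29) - 3*(1) = -79; iterating: a(3)=-79, a(4)=185, a(5)=-739, a(6)=2639, a(7)=-9211, a(8)=32489, a(9)=-114595; answer -114595
Step 2: A1 = -114595; r = 114595; squarings mod 681: 469^1=469, 469^2=679, 469^4=4, 469^8=16, 469^16=256, 469^32=160, 469^64=403, 469^128=331, 469^256=601, 469^512=271, 469^1024=574, 469^2048=553, 469^4096=40, 469^8192=238, 469^16384=121, 469^32768=340, 469^65536=511; 469^114595 = 469^1 * 469^2 * 469^32 * 469^128 * 469^256 * 469^512 * 469^1024 * 469^2048 * 469^4096 * 469^8192 * 469^32768 * 469^65536 = 52 (mod 681); answer 52
Step 3: A2 = 52; c = 7; T(2) = -2*(2) + 2*(7) = 10; iterating: T(2)=10, T(3)=-16, T(4)=52, T(5)=-136, T(6)=376, T(7)=-1024, T(8)=2800, T(9)=-7648; answer -7648

-7648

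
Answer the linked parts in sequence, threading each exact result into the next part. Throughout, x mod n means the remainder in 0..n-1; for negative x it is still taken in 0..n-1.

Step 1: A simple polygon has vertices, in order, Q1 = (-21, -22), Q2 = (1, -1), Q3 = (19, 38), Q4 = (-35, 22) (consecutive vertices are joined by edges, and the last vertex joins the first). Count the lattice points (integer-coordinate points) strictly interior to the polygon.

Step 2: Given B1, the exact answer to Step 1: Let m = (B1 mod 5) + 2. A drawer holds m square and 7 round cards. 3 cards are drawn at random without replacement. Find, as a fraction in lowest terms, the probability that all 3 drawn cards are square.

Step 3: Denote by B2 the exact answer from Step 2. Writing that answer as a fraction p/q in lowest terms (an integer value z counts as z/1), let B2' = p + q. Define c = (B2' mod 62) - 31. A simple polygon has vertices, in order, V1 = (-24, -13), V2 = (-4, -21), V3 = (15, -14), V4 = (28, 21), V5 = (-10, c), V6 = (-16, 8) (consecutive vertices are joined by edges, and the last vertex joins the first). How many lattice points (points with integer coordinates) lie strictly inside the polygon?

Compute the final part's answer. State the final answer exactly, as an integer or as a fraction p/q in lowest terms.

1332

Step 1: cross terms: (-21*-1 - 1*-22)=43, (1*38 - 19*-1)=57, (19*22 - -35*38)=1748, (-35*-22 - -21*22)=1232; twice the area = |3080| = 3080; area = 1540; boundary points = 1 + 3 + 2 + 2 = 8; strictly interior points = area - boundary/2 + 1 = 1537; answer 1537
Step 2: B1 = 1537; m = 4; total draws C(11,3) = 165; favorable C(4,3) = 4; P = 4/165; answer 4/165
Step 3: B2 = 4/165; threaded value p + q = 169; c = 14; cross terms: (-24*-21 - -4*-13)=452, (-4*-14 - 15*-21)=371, (15*21 - 28*-14)=707, (28*14 - -10*21)=602, (-10*8 - -16*14)=144, (-16*-13 - -24*8)=400; twice the area = |2676| = 2676; area = 1338; boundary points = 4 + 1 + 1 + 1 + 6 + 1 = 14; strictly interior points = area - boundary/2 + 1 = 1332; answer 1332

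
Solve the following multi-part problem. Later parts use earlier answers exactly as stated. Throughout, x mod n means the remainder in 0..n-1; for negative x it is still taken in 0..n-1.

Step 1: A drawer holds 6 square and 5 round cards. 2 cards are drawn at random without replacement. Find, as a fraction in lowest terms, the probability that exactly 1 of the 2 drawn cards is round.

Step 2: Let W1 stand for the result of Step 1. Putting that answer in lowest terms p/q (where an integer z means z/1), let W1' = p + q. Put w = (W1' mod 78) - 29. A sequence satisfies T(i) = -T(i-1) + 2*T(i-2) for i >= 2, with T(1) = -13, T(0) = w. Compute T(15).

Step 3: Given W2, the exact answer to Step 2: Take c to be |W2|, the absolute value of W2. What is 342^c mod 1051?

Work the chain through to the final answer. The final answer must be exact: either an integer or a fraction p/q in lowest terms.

447

Step 1: total draws C(11,2) = 55; favorable C(5,1)*C(6,1) = 30; P = 6/11; answer 6/11
Step 2: W1 = 6/11; threaded value p + q = 17; w = -12; T(2) = -1*(-13) + 2*(-12) = -11; iterating: T(2)=-11, T(3)=-15, T(4)=-7, T(5)=-23, T(6)=9, T(7)=-55, T(8)=73, T(9)=-183, T(10)=329, T(11)=-695, T(12)=1353, T(13)=-2743, T(14)=5449, T(15)=-10935; answer -10935
Step 3: W2 = -10935; c = 10935; squarings mod 1051: 342^1=342, 342^2=303, 342^4=372, 342^8=703, 342^16=239, 342^32=367, 342^64=161, 342^128=697, 342^256=247, 342^512=51, 342^1024=499, 342^2048=965, 342^4096=39, 342^8192=470; 342^10935 = 342^1 * 342^2 * 342^4 * 342^16 * 342^32 * 342^128 * 342^512 * 342^2048 * 342^8192 = 447 (mod 1051); answer 447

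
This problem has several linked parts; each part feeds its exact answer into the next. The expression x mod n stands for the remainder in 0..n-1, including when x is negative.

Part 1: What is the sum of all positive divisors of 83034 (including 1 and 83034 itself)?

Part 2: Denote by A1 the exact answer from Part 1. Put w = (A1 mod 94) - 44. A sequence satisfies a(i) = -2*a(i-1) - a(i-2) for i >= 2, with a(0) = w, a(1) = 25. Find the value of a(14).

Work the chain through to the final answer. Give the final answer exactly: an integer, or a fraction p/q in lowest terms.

Part 1: 83034 = 2 * 3^2 * 7 * 659; sigma = (1 + 2) * (1 + 3 + 9) * (1 + 7) * (1 + 659) = 3 * 13 * 8 * 660 = 205920; answer 205920
Part 2: A1 = 205920; w = 16; a(2) = -2*(25) - 1*(16) = -66; iterating: a(2)=-66, a(3)=107, a(4)=-148, a(5)=189, a(6)=-230, a(7)=271, a(8)=-312, a(9)=353, a(10)=-394, a(11)=435, a(12)=-476, a(13)=517, a(14)=-558; answer -558

-558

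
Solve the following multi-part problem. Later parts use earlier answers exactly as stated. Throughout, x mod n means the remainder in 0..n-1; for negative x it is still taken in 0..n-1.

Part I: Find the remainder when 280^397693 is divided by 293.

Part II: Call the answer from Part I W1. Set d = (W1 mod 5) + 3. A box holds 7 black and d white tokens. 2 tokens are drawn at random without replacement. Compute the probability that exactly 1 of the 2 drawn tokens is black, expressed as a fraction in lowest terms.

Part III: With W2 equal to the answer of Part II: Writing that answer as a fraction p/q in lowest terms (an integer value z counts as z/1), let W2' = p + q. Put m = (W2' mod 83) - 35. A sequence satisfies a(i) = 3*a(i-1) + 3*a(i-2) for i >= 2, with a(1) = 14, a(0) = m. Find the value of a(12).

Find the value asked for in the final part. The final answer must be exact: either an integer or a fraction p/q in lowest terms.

7146387

Part I: squarings mod 293: 280^1=280, 280^2=169, 280^4=140, 280^8=262, 280^16=82, 280^32=278, 280^64=225, 280^128=229, 280^256=287, 280^512=36, 280^1024=124, 280^2048=140, 280^4096=262, 280^8192=82, 280^16384=278, 280^32768=225, 280^65536=229, 280^131072=287, 280^262144=36; 280^397693 = 280^1 * 280^4 * 280^8 * 280^16 * 280^32 * 280^64 * 280^256 * 280^4096 * 280^131072 * 280^262144 = 85 (mod 293); answer 85
Part II: W1 = 85; d = 3; total draws C(10,2) = 45; favorable C(7,1)*C(3,1) = 21; P = 7/15; answer 7/15
Part III: W2 = 7/15; threaded value p + q = 22; m = -13; a(2) = 3*(14) + 3*(-13) = 3; iterating: a(2)=3, a(3)=51, a(4)=162, a(5)=639, a(6)=2403, a(7)=9126, a(8)=34587, a(9)=131139, a(10)=497178, a(11)=1884951, a(12)=7146387; answer 7146387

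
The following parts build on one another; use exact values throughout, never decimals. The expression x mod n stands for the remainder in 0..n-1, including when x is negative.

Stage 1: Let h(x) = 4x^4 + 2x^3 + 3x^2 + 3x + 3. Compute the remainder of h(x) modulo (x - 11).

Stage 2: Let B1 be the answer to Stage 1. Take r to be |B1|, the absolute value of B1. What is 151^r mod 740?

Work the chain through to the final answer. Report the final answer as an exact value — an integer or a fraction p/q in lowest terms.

Stage 1: remainder = value at the root: 4*(11)^4 + 2*(11)^3 + 3*(11)^2 + 3*(11)^1 + 3 = (58564) + (2662) + (363) + (33) + (3) = 61625; answer 61625
Stage 2: B1 = 61625; r = 61625; squarings mod 740: 151^1=151, 151^2=601, 151^4=81, 151^8=641, 151^16=181, 151^32=201, 151^64=441, 151^128=601, 151^256=81, 151^512=641, 151^1024=181, 151^2048=201, 151^4096=441, 151^8192=601, 151^16384=81, 151^32768=641; 151^61625 = 151^1 * 151^8 * 151^16 * 151^32 * 151^128 * 151^4096 * 151^8192 * 151^16384 * 151^32768 = 731 (mod 740); answer 731

731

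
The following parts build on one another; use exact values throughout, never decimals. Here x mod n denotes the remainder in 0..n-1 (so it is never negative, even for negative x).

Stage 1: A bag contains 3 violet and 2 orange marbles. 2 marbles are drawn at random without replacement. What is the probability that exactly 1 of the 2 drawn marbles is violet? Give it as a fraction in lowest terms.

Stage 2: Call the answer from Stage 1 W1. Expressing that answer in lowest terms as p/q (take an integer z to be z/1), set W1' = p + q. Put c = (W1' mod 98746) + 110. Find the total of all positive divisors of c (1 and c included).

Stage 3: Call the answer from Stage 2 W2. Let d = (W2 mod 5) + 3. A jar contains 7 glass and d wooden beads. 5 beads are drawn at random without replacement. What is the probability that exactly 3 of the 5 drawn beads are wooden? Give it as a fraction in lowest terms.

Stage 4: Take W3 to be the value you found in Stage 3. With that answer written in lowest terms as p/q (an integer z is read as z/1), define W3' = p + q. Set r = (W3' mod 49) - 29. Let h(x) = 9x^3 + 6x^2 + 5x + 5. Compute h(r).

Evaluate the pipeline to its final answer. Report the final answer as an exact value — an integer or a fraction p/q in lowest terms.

Stage 1: total draws C(5,2) = 10; favorable C(3,1)*C(2,1) = 6; P = 3/5; answer 3/5
Stage 2: W1 = 3/5; threaded value p + q = 8; c = 118; 118 = 2 * 59; sigma = (1 + 2) * (1 + 59) = 3 * 60 = 180; answer 180
Stage 3: W2 = 180; d = 3; total draws C(10,5) = 252; favorable C(3,3)*C(7,2) = 21; P = 1/12; answer 1/12
Stage 4: W3 = 1/12; threaded value p + q = 13; r = -16; 9*(-16)^3 + 6*(-16)^2 + 5*(-16)^1 + 5 = (-36864) + (1536) + (-80) + (5) = -35403; answer -35403

-35403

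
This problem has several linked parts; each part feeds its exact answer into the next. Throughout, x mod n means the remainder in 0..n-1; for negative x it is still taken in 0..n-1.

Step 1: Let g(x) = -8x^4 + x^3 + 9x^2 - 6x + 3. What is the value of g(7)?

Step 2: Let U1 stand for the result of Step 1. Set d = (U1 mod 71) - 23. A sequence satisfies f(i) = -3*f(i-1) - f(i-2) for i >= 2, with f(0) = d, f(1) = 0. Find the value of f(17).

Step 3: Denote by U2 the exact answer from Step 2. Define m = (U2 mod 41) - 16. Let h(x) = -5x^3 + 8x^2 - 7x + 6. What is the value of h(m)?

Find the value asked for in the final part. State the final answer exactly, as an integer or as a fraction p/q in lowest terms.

-56758

Step 1: -8*(7)^4 + 1*(7)^3 + 9*(7)^2 - 6*(7)^1 + 3 = (-19208) + (343) + (441) + (-42) + (3) = -18463; answer -18463
Step 2: U1 = -18463; d = 45; f(2) = -3*(0) - 1*(45) = -45; iterating: f(2)=-45, f(3)=135, f(4)=-360, f(5)=945, f(6)=-2475, f(7)=6480, f(8)=-16965, f(9)=44415, f(10)=-116280, f(11)=304425, f(12)=-796995, f(13)=2086560, f(14)=-5462685, f(15)=14301495, f(16)=-37441800, f(17)=98023905; answer 98023905
Step 3: U2 = 98023905; m = 23; -5*(23)^3 + 8*(23)^2 - 7*(23)^1 + 6 = (-60835) + (4232) + (-161) + (6) = -56758; answer -56758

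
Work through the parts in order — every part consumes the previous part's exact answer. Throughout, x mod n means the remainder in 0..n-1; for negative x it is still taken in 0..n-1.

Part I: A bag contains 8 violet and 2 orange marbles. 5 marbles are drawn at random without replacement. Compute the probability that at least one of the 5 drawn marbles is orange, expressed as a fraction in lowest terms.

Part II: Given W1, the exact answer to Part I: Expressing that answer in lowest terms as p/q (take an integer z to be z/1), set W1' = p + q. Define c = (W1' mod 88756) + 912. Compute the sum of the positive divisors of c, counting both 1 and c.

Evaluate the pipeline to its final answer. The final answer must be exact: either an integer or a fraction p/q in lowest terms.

1890

Part I: total draws C(10,5) = 252; complement C(8,5) = 56; favorable 252 - 56 = 196; P = 7/9; answer 7/9
Part II: W1 = 7/9; threaded value p + q = 16; c = 928; 928 = 2^5 * 29; sigma = (1 + 2 + 4 + 8 + 16 + 32) * (1 + 29) = 63 * 30 = 1890; answer 1890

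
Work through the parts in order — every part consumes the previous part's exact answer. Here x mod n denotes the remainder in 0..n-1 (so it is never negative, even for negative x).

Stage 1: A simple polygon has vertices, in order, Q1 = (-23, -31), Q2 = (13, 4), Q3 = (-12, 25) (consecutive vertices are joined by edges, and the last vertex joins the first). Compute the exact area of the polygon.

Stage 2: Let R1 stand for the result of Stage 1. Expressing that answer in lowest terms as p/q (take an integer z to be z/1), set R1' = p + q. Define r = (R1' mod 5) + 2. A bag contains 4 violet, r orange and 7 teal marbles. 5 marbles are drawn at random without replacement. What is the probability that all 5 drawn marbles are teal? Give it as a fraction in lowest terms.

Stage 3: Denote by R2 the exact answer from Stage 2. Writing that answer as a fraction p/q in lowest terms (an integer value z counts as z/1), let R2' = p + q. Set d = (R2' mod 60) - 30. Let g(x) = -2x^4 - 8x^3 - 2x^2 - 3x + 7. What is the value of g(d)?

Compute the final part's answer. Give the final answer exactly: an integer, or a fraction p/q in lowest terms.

14

Stage 1: cross terms: (-23*4 - 13*-31)=311, (13*25 - -12*4)=373, (-12*-31 - -23*25)=947; twice the area = |1631| = 1631; area = 1631/2; answer 1631/2
Stage 2: R1 = 1631/2; threaded value p + q = 1633; r = 5; total draws C(16,5) = 4368; favorable C(7,5) = 21; P = 1/208; answer 1/208
Stage 3: R2 = 1/208; threaded value p + q = 209; d = -1; -2*(-1)^4 - 8*(-1)^3 - 2*(-1)^2 - 3*(-1)^1 + 7 = (-2) + (8) + (-2) + (3) + (7) = 14; answer 14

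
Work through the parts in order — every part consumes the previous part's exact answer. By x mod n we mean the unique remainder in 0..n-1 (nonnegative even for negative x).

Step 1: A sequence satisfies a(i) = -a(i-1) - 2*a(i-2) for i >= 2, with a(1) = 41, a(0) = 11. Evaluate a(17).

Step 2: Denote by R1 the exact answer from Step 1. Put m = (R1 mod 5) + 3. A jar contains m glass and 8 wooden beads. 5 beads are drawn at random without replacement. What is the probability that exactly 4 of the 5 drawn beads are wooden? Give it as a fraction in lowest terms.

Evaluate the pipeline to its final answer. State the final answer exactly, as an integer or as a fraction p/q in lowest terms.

Step 1: a(2) = -1*(41) - 2*(11) = -63; iterating: a(2)=-63, a(3)=-19, a(4)=145, a(5)=-107, a(6)=-183, a(7)=397, a(8)=-31, a(9)=-763, a(10)=825, a(11)=701, a(12)=-2351, a(13)=949, a(14)=3753, a(15)=-5651, a(16)=-1855, a(17)=13157; answer 13157
Step 2: R1 = 13157; m = 5; total draws C(13,5) = 1287; favorable C(8,4)*C(5,1) = 350; P = 350/1287; answer 350/1287

350/1287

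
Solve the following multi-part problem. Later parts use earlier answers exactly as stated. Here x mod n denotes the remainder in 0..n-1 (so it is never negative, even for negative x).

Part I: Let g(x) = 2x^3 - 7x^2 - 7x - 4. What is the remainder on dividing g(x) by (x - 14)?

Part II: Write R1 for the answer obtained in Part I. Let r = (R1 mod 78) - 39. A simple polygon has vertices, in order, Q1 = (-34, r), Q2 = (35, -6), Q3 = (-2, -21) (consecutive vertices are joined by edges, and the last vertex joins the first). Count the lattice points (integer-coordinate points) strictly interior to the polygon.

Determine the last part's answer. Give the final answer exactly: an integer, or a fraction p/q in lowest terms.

Part I: remainder = value at the root: 2*(14)^3 - 7*(14)^2 - 7*(14)^1 - 4 = (5488) + (-1372) + (-98) + (-4) = 4014; answer 4014
Part II: R1 = 4014; r = -3; cross terms: (-34*-6 - 35*-3)=309, (35*-21 - -2*-6)=-747, (-2*-3 - -34*-21)=-708; twice the area = |-1146| = 1146; area = 573; boundary points = 3 + 1 + 2 = 6; strictly interior points = area - boundary/2 + 1 = 571; answer 571

571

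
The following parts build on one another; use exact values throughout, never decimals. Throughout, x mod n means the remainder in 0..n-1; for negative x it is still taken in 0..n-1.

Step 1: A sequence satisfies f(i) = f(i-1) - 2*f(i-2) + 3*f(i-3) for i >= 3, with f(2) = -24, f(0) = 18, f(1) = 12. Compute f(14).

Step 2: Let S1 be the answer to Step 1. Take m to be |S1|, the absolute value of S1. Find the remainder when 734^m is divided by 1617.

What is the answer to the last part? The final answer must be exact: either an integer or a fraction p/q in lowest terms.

Step 1: f(3) = 1*(-24) - 2*(12) + 3*(18) = 6; iterating: f(3)=6, f(4)=90, f(5)=6, f(6)=-156, f(7)=102, f(8)=432, f(9)=-240, f(10)=-798, f(11)=978, f(12)=1854, f(13)=-2496, f(14)=-3270; answer -3270
Step 2: S1 = -3270; m = 3270; squarings mod 1617: 734^1=734, 734^2=295, 734^4=1324, 734^8=148, 734^16=883, 734^32=295, 734^64=1324, 734^128=148, 734^256=883, 734^512=295, 734^1024=1324, 734^2048=148; 734^3270 = 734^2 * 734^4 * 734^64 * 734^128 * 734^1024 * 734^2048 = 1 (mod 1617); answer 1

1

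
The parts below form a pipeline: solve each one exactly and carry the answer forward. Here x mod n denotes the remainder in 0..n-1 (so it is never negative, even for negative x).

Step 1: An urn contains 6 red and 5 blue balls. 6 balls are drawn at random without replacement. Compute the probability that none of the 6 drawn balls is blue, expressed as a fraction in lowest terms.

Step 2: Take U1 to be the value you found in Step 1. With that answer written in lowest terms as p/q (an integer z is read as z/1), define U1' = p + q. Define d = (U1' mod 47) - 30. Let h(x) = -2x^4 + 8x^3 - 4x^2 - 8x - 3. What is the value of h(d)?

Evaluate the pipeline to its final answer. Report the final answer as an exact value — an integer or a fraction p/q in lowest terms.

-12483

Step 1: total draws C(11,6) = 462; favorable C(6,6) = 1; P = 1/462; answer 1/462
Step 2: U1 = 1/462; threaded value p + q = 463; d = 10; -2*(10)^4 + 8*(10)^3 - 4*(10)^2 - 8*(10)^1 - 3 = (-20000) + (8000) + (-400) + (-80) + (-3) = -12483; answer -12483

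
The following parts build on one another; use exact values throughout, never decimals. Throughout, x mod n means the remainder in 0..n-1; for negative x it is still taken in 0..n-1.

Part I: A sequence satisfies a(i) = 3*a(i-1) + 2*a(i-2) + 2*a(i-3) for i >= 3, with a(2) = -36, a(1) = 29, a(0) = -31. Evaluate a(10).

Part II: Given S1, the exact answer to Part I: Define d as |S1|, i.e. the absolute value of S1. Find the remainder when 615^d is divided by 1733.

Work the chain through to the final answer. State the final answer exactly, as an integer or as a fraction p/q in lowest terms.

Part I: a(3) = 3*(-36) + 2*(29) + 2*(-31) = -112; iterating: a(3)=-112, a(4)=-350, a(5)=-1346, a(6)=-4962, a(7)=-18278, a(8)=-67450, a(9)=-248830, a(10)=-917946; answer -917946
Part II: S1 = -917946; d = 917946; squarings mod 1733: 615^1=615, 615^2=431, 615^4=330, 615^8=1454, 615^16=1589, 615^32=1673, 615^64=134, 615^128=626, 615^256=218, 615^512=733, 615^1024=59, 615^2048=15, 615^4096=225, 615^8192=368, 615^16384=250, 615^32768=112, 615^65536=413, 615^131072=735, 615^262144=1262, 615^524288=17; 615^917946 = 615^2 * 615^8 * 615^16 * 615^32 * 615^128 * 615^256 * 615^131072 * 615^262144 * 615^524288 = 1381 (mod 1733); answer 1381

1381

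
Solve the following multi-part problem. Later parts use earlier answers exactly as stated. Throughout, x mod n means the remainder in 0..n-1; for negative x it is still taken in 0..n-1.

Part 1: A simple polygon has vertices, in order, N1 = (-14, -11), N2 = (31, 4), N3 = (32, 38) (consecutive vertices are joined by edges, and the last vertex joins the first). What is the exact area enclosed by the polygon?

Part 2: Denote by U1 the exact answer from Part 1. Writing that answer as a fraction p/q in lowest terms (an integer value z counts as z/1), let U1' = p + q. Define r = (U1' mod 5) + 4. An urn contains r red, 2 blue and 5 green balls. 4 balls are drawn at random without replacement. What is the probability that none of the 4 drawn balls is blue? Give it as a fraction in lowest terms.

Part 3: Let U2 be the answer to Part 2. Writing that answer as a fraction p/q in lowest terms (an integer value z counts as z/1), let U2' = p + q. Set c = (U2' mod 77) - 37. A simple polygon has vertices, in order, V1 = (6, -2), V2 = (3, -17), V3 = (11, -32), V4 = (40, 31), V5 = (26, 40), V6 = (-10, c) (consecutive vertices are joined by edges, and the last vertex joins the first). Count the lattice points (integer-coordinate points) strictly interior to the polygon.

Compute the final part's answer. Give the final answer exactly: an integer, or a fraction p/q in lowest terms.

Part 1: cross terms: (-14*4 - 31*-11)=285, (31*38 - 32*4)=1050, (32*-11 - -14*38)=180; twice the area = |1515| = 1515; area = 1515/2; answer 1515/2
Part 2: U1 = 1515/2; threaded value p + q = 1517; r = 6; total draws C(13,4) = 715; favorable C(11,4) = 330; P = 6/13; answer 6/13
Part 3: U2 = 6/13; threaded value p + q = 19; c = -18; cross terms: (6*-17 - 3*-2)=-96, (3*-32 - 11*-17)=91, (11*31 - 40*-32)=1621, (40*40 - 26*31)=794, (26*-18 - -10*40)=-68, (-10*-2 - 6*-18)=128; twice the area = |2470| = 2470; area = 1235; boundary points = 3 + 1 + 1 + 1 + 2 + 16 = 24; strictly interior points = area - boundary/2 + 1 = 1224; answer 1224

1224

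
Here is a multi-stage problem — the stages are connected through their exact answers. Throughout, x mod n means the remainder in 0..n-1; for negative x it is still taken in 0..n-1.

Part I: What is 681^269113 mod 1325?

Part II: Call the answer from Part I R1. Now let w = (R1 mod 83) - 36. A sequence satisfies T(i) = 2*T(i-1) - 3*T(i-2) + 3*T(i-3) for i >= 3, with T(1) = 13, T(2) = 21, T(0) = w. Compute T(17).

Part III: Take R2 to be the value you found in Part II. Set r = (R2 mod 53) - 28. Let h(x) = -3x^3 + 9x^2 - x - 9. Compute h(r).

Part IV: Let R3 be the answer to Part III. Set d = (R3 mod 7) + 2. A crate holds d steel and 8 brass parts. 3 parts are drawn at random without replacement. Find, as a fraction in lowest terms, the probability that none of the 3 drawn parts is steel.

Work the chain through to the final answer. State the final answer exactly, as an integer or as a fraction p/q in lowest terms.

28/143

Part I: squarings mod 1325: 681^1=681, 681^2=11, 681^4=121, 681^8=66, 681^16=381, 681^32=736, 681^64=1096, 681^128=766, 681^256=1106, 681^512=261, 681^1024=546, 681^2048=1316, 681^4096=81, 681^8192=1261, 681^16384=121, 681^32768=66, 681^65536=381, 681^131072=736, 681^262144=1096; 681^269113 = 681^1 * 681^8 * 681^16 * 681^32 * 681^256 * 681^512 * 681^2048 * 681^4096 * 681^262144 = 666 (mod 1325); answer 666
Part II: R1 = 666; w = -34; T(3) = 2*(21) - 3*(13) + 3*(-34) = -99; iterating: T(3)=-99, T(4)=-222, T(5)=-84, T(6)=201, T(7)=-12, T(8)=-879, T(9)=-1119, T(10)=363, T(11)=1446, T(12)=-1554, T(13)=-6357, T(14)=-3714, T(15)=6981, T(16)=6033, T(17)=-20019; answer -20019
Part III: R2 = -20019; r = -13; -3*(-13)^3 + 9*(-13)^2 - 1*(-13)^1 - 9 = (6591) + (1521) + (13) + (-9) = 8116; answer 8116
Part IV: R3 = 8116; d = 5; total draws C(13,3) = 286; favorable C(8,3) = 56; P = 28/143; answer 28/143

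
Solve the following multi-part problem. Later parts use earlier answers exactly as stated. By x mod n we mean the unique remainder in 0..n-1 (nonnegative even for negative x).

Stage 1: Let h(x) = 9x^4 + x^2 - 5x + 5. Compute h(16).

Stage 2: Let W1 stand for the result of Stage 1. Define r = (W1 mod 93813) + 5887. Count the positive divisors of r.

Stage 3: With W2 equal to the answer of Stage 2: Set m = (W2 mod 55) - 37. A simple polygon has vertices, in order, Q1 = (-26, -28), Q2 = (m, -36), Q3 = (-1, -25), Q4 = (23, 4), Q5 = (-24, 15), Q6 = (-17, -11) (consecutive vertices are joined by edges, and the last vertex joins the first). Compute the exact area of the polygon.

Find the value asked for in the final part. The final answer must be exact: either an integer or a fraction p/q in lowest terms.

1267

Stage 1: 9*(16)^4 + 1*(16)^2 - 5*(16)^1 + 5 = (589824) + (256) + (-80) + (5) = 590005; answer 590005
Stage 2: W1 = 590005; r = 33014; 33014 = 2 * 17 * 971; number of divisors = (1+1) * (1+1) * (1+1) = 8; answer 8
Stage 3: W2 = 8; m = -29; cross terms: (-26*-36 - -29*-28)=124, (-29*-25 - -1*-36)=689, (-1*4 - 23*-25)=571, (23*15 - -24*4)=441, (-24*-11 - -17*15)=519, (-17*-28 - -26*-11)=190; twice the area = |2534| = 2534; area = 1267; answer 1267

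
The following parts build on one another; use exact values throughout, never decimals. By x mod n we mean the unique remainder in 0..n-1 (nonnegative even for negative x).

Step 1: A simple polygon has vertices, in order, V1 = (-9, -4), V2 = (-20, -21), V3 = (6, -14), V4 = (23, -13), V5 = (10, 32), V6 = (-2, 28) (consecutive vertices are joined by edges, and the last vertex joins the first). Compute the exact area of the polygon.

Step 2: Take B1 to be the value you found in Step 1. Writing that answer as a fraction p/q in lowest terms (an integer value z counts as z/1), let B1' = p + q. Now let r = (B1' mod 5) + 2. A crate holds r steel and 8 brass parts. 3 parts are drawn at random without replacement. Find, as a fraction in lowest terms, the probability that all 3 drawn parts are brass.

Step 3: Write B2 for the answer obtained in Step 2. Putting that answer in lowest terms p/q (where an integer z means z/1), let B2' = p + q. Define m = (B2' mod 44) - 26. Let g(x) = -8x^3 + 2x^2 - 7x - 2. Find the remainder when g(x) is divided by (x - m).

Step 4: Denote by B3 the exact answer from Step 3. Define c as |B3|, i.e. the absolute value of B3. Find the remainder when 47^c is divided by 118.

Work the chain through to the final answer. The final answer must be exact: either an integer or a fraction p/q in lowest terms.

Step 1: cross terms: (-9*-21 - -20*-4)=109, (-20*-14 - 6*-21)=406, (6*-13 - 23*-14)=244, (23*32 - 10*-13)=866, (10*28 - -2*32)=344, (-2*-4 - -9*28)=260; twice the area = |2229| = 2229; area = 2229/2; answer 2229/2
Step 2: B1 = 2229/2; threaded value p + q = 2231; r = 3; total draws C(11,3) = 165; favorable C(8,3) = 56; P = 56/165; answer 56/165
Step 3: B2 = 56/165; threaded value p + q = 221; m = -25; remainder = value at the root: -8*(-25)^3 + 2*(-25)^2 - 7*(-25)^1 - 2 = (125000) + (1250) + (175) + (-2) = 126423; answer 126423
Step 4: B3 = 126423; c = 126423; squarings mod 118: 47^1=47, 47^2=85, 47^4=27, 47^8=21, 47^16=87, 47^32=17, 47^64=53, 47^128=95, 47^256=57, 47^512=63, 47^1024=75, 47^2048=79, 47^4096=105, 47^8192=51, 47^16384=5, 47^32768=25, 47^65536=35; 47^126423 = 47^1 * 47^2 * 47^4 * 47^16 * 47^64 * 47^128 * 47^256 * 47^1024 * 47^2048 * 47^8192 * 47^16384 * 47^32768 * 47^65536 = 23 (mod 118); answer 23

23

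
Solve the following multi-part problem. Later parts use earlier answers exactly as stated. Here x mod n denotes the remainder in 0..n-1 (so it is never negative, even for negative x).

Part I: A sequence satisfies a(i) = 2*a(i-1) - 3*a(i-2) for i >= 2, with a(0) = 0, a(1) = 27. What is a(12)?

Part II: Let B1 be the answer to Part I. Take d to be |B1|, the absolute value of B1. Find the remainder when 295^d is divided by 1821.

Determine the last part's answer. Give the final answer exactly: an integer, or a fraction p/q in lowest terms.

Part I: a(2) = 2*(27) - 3*(0) = 54; iterating: a(2)=54, a(3)=27, a(4)=-108, a(5)=-297, a(6)=-270, a(7)=351, a(8)=1512, a(9)=1971, a(10)=-594, a(11)=-7101, a(12)=-12420; answer -12420
Part II: B1 = -12420; d = 12420; squarings mod 1821: 295^1=295, 295^2=1438, 295^4=1009, 295^8=142, 295^16=133, 295^32=1300, 295^64=112, 295^128=1618, 295^256=1147, 295^512=847, 295^1024=1756, 295^2048=583, 295^4096=1183, 295^8192=961; 295^12420 = 295^4 * 295^128 * 295^4096 * 295^8192 = 724 (mod 1821); answer 724

724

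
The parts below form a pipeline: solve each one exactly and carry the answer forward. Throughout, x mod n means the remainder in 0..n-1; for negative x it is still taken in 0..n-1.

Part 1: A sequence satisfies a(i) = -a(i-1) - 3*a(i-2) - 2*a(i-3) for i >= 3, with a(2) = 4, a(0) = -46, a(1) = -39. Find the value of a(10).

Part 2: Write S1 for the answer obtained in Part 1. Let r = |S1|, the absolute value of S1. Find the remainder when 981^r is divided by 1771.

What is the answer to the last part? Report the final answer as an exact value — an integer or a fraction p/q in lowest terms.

Part 1: a(3) = -1*(4) - 3*(-39) - 2*(-46) = 205; iterating: a(3)=205, a(4)=-139, a(5)=-484, a(6)=491, a(7)=1239, a(8)=-1744, a(9)=-2955, a(10)=5709; answer 5709
Part 2: S1 = 5709; r = 5709; squarings mod 1771: 981^1=981, 981^2=708, 981^4=71, 981^8=1499, 981^16=1373, 981^32=785, 981^64=1688, 981^128=1576, 981^256=834, 981^512=1324, 981^1024=1457, 981^2048=1191, 981^4096=1681; 981^5709 = 981^1 * 981^4 * 981^8 * 981^64 * 981^512 * 981^1024 * 981^4096 = 666 (mod 1771); answer 666

666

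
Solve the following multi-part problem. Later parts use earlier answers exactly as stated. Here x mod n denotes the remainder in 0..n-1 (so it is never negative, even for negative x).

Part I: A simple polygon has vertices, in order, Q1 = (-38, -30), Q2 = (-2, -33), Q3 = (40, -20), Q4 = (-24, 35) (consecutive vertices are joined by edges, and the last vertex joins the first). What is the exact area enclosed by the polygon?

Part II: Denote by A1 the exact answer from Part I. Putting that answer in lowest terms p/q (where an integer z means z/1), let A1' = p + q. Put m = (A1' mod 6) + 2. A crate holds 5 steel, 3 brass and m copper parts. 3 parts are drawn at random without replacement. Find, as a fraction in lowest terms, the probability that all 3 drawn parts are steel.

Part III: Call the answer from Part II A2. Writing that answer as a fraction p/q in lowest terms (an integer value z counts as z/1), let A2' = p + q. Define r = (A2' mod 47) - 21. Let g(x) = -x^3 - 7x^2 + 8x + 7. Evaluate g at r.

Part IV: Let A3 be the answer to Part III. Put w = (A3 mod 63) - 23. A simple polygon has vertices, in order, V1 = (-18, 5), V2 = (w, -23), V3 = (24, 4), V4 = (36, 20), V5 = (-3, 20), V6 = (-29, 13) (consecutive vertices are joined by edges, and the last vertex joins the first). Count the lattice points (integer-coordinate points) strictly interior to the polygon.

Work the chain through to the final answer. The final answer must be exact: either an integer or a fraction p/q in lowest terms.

Part I: cross terms: (-38*-33 - -2*-30)=1194, (-2*-20 - 40*-33)=1360, (40*35 - -24*-20)=920, (-24*-30 - -38*35)=2050; twice the area = |5524| = 5524; area = 2762; answer 2762
Part II: A1 = 2762; threaded value p + q = 2763; m = 5; total draws C(13,3) = 286; favorable C(5,3) = 10; P = 5/143; answer 5/143
Part III: A2 = 5/143; threaded value p + q = 148; r = -14; -1*(-14)^3 - 7*(-14)^2 + 8*(-14)^1 + 7 = (2744) + (-1372) + (-112) + (7) = 1267; answer 1267
Part IV: A3 = 1267; w = -16; cross terms: (-18*-23 - -16*5)=494, (-16*4 - 24*-23)=488, (24*20 - 36*4)=336, (36*20 - -3*20)=780, (-3*13 - -29*20)=541, (-29*5 - -18*13)=89; twice the area = |2728| = 2728; area = 1364; boundary points = 2 + 1 + 4 + 39 + 1 + 1 = 48; strictly interior points = area - boundary/2 + 1 = 1341; answer 1341

1341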